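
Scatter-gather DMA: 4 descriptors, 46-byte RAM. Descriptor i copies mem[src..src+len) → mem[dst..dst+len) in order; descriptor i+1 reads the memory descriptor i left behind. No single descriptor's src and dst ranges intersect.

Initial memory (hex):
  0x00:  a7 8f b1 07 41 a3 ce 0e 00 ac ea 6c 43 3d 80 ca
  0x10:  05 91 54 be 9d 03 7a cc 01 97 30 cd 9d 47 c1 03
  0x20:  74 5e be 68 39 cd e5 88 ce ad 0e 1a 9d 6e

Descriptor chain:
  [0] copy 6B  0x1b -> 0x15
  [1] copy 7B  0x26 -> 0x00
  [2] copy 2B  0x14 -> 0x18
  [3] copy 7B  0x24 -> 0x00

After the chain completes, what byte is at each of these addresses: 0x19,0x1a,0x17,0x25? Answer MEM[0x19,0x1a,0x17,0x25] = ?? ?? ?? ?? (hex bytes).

[0] 0x1b->0x15 len=6 : cd 9d 47 c1 03 74
[1] 0x26->0x00 len=7 : e5 88 ce ad 0e 1a 9d
[2] 0x14->0x18 len=2 : 9d cd
[3] 0x24->0x00 len=7 : 39 cd e5 88 ce ad 0e
query mem[0x19]=0xcd, mem[0x1a]=0x74, mem[0x17]=0x47, mem[0x25]=0xcd

MEM[0x19,0x1a,0x17,0x25] = cd 74 47 cd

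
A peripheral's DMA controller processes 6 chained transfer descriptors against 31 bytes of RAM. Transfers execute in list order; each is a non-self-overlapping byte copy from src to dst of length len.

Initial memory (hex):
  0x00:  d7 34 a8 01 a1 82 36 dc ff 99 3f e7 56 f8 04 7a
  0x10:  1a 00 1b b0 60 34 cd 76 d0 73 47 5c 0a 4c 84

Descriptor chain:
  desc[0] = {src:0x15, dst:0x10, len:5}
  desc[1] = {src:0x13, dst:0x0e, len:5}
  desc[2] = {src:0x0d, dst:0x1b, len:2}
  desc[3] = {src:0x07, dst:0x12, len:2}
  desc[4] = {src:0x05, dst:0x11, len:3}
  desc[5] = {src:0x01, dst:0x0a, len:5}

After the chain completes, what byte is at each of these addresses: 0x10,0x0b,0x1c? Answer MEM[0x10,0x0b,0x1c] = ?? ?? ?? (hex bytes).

[0] 0x15->0x10 len=5 : 34 cd 76 d0 73
[1] 0x13->0x0e len=5 : d0 73 34 cd 76
[2] 0x0d->0x1b len=2 : f8 d0
[3] 0x07->0x12 len=2 : dc ff
[4] 0x05->0x11 len=3 : 82 36 dc
[5] 0x01->0x0a len=5 : 34 a8 01 a1 82
query mem[0x10]=0x34, mem[0x0b]=0xa8, mem[0x1c]=0xd0

MEM[0x10,0x0b,0x1c] = 34 a8 d0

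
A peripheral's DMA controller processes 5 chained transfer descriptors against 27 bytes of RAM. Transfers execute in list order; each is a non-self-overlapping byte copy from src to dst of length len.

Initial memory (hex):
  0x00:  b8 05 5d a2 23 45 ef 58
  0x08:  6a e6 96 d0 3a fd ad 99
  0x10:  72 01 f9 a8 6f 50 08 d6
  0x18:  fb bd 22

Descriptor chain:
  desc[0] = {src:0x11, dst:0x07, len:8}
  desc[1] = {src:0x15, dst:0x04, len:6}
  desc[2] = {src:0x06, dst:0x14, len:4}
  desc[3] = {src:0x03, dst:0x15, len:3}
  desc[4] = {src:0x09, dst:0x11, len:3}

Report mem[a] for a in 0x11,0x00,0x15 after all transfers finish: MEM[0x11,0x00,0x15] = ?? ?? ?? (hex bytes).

MEM[0x11,0x00,0x15] = 22 b8 a2

[0] 0x11->0x07 len=8 : 01 f9 a8 6f 50 08 d6 fb
[1] 0x15->0x04 len=6 : 50 08 d6 fb bd 22
[2] 0x06->0x14 len=4 : d6 fb bd 22
[3] 0x03->0x15 len=3 : a2 50 08
[4] 0x09->0x11 len=3 : 22 6f 50
query mem[0x11]=0x22, mem[0x00]=0xb8, mem[0x15]=0xa2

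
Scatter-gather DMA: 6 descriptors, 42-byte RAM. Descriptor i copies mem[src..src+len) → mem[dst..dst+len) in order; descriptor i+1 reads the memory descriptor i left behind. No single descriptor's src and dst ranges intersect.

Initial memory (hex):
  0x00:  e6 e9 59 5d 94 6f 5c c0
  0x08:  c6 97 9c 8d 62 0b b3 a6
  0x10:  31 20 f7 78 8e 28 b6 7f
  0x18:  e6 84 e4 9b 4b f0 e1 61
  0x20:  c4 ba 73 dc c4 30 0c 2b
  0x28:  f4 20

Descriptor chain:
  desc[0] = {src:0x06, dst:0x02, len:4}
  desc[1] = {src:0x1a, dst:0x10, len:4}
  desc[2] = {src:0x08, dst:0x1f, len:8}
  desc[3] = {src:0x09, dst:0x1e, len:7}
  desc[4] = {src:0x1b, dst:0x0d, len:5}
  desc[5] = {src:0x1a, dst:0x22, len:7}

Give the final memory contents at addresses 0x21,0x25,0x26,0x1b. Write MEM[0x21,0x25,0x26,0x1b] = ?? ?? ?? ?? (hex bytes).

MEM[0x21,0x25,0x26,0x1b] = 62 f0 97 9b

[0] 0x06->0x02 len=4 : 5c c0 c6 97
[1] 0x1a->0x10 len=4 : e4 9b 4b f0
[2] 0x08->0x1f len=8 : c6 97 9c 8d 62 0b b3 a6
[3] 0x09->0x1e len=7 : 97 9c 8d 62 0b b3 a6
[4] 0x1b->0x0d len=5 : 9b 4b f0 97 9c
[5] 0x1a->0x22 len=7 : e4 9b 4b f0 97 9c 8d
query mem[0x21]=0x62, mem[0x25]=0xf0, mem[0x26]=0x97, mem[0x1b]=0x9b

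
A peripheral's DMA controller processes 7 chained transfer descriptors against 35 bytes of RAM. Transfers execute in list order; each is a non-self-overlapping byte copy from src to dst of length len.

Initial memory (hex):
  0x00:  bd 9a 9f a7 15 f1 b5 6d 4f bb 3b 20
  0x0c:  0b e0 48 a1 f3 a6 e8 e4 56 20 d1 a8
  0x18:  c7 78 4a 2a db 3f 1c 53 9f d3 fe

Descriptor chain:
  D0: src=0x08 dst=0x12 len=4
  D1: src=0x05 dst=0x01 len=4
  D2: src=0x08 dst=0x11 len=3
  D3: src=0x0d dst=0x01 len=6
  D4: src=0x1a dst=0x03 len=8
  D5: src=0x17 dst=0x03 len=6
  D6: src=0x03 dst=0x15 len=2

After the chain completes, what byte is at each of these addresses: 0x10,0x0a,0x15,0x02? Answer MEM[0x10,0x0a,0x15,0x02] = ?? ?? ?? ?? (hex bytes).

  after D0: wrote 4B at 0x12 = 4fbb3b20
  after D1: wrote 4B at 0x01 = f1b56d4f
  after D2: wrote 3B at 0x11 = 4fbb3b
  after D3: wrote 6B at 0x01 = e048a1f34fbb
  after D4: wrote 8B at 0x03 = 4a2adb3f1c539fd3
  after D5: wrote 6B at 0x03 = a8c7784a2adb
  after D6: wrote 2B at 0x15 = a8c7
query mem[0x10]=0xf3, mem[0x0a]=0xd3, mem[0x15]=0xa8, mem[0x02]=0x48

MEM[0x10,0x0a,0x15,0x02] = f3 d3 a8 48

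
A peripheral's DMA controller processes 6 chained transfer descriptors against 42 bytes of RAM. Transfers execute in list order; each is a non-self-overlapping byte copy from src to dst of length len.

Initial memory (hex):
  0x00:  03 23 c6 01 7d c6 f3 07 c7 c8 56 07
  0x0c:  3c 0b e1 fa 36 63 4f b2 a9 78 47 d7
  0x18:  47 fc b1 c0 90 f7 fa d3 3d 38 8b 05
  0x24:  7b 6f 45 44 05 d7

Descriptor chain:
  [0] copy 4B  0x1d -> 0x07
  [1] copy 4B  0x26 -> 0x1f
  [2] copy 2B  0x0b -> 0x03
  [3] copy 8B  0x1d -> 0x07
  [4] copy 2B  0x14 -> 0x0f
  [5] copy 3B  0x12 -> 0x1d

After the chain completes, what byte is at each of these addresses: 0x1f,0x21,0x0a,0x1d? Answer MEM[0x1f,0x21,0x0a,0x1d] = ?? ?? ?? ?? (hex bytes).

MEM[0x1f,0x21,0x0a,0x1d] = a9 05 44 4f

#0 dst[0x07+4] := {0xf7,0xfa,0xd3,0x3d}
#1 dst[0x1f+4] := {0x45,0x44,0x05,0xd7}
#2 dst[0x03+2] := {0x07,0x3c}
#3 dst[0x07+8] := {0xf7,0xfa,0x45,0x44,0x05,0xd7,0x05,0x7b}
#4 dst[0x0f+2] := {0xa9,0x78}
#5 dst[0x1d+3] := {0x4f,0xb2,0xa9}
query mem[0x1f]=0xa9, mem[0x21]=0x05, mem[0x0a]=0x44, mem[0x1d]=0x4f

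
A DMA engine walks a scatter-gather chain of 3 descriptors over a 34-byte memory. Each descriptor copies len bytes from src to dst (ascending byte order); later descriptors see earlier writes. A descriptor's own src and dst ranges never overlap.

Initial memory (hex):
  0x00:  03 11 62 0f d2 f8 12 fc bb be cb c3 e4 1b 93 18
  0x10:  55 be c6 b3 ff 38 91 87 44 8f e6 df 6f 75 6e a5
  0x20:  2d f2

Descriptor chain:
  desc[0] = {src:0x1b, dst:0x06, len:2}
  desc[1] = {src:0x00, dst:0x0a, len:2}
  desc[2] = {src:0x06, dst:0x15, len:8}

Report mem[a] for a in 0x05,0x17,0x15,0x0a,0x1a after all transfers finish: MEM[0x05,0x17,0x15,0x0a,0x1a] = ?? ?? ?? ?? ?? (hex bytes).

D0: mem[0x06..0x07] <- [df 6f]
D1: mem[0x0a..0x0b] <- [03 11]
D2: mem[0x15..0x1c] <- [df 6f bb be 03 11 e4 1b]
query mem[0x05]=0xf8, mem[0x17]=0xbb, mem[0x15]=0xdf, mem[0x0a]=0x03, mem[0x1a]=0x11

MEM[0x05,0x17,0x15,0x0a,0x1a] = f8 bb df 03 11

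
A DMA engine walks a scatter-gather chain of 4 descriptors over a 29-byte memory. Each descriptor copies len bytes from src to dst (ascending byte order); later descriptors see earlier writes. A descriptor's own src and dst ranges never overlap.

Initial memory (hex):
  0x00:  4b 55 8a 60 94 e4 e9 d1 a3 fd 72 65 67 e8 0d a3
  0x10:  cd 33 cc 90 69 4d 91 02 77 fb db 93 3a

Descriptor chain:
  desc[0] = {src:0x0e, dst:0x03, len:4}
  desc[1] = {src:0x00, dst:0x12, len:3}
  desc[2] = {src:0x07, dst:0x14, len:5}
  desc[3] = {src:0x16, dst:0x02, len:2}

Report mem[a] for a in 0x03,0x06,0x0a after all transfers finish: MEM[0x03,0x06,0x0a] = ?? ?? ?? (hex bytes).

D0: mem[0x03..0x06] <- [0d a3 cd 33]
D1: mem[0x12..0x14] <- [4b 55 8a]
D2: mem[0x14..0x18] <- [d1 a3 fd 72 65]
D3: mem[0x02..0x03] <- [fd 72]
query mem[0x03]=0x72, mem[0x06]=0x33, mem[0x0a]=0x72

MEM[0x03,0x06,0x0a] = 72 33 72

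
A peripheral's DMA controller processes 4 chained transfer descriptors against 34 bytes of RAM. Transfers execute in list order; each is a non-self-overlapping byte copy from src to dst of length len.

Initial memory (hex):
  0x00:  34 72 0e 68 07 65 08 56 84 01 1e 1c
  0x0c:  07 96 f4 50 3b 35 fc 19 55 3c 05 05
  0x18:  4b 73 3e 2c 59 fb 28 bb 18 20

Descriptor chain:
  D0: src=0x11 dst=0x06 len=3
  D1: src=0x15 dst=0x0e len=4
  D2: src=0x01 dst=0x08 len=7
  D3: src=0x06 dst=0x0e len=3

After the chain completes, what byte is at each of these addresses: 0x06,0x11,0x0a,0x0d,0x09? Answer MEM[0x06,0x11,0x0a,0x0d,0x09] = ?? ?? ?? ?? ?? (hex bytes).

MEM[0x06,0x11,0x0a,0x0d,0x09] = 35 4b 68 35 0e

  after D0: wrote 3B at 0x06 = 35fc19
  after D1: wrote 4B at 0x0e = 3c05054b
  after D2: wrote 7B at 0x08 = 720e68076535fc
  after D3: wrote 3B at 0x0e = 35fc72
query mem[0x06]=0x35, mem[0x11]=0x4b, mem[0x0a]=0x68, mem[0x0d]=0x35, mem[0x09]=0x0e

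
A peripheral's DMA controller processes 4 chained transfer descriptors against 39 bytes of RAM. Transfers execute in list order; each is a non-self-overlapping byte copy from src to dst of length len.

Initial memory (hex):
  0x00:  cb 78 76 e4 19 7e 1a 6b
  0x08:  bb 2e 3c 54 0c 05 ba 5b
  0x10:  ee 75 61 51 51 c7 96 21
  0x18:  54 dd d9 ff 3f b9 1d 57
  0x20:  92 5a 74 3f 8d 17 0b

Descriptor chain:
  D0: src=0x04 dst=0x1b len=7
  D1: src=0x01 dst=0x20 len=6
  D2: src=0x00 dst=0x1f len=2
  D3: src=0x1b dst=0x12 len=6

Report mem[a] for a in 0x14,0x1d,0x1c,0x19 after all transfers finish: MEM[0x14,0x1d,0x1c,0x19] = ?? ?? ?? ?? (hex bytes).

  after D0: wrote 7B at 0x1b = 197e1a6bbb2e3c
  after D1: wrote 6B at 0x20 = 7876e4197e1a
  after D2: wrote 2B at 0x1f = cb78
  after D3: wrote 6B at 0x12 = 197e1a6bcb78
query mem[0x14]=0x1a, mem[0x1d]=0x1a, mem[0x1c]=0x7e, mem[0x19]=0xdd

MEM[0x14,0x1d,0x1c,0x19] = 1a 1a 7e dd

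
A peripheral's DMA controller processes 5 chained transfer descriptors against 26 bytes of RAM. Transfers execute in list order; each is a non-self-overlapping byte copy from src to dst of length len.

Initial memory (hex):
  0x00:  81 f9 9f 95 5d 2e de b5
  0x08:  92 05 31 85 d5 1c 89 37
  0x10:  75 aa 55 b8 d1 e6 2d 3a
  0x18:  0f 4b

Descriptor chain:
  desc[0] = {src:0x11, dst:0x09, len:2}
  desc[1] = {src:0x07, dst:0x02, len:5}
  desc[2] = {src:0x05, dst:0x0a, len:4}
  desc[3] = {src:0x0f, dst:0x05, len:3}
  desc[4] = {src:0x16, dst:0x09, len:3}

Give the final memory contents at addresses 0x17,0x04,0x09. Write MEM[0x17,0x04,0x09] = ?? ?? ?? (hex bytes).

D0: mem[0x09..0x0a] <- [aa 55]
D1: mem[0x02..0x06] <- [b5 92 aa 55 85]
D2: mem[0x0a..0x0d] <- [55 85 b5 92]
D3: mem[0x05..0x07] <- [37 75 aa]
D4: mem[0x09..0x0b] <- [2d 3a 0f]
query mem[0x17]=0x3a, mem[0x04]=0xaa, mem[0x09]=0x2d

MEM[0x17,0x04,0x09] = 3a aa 2d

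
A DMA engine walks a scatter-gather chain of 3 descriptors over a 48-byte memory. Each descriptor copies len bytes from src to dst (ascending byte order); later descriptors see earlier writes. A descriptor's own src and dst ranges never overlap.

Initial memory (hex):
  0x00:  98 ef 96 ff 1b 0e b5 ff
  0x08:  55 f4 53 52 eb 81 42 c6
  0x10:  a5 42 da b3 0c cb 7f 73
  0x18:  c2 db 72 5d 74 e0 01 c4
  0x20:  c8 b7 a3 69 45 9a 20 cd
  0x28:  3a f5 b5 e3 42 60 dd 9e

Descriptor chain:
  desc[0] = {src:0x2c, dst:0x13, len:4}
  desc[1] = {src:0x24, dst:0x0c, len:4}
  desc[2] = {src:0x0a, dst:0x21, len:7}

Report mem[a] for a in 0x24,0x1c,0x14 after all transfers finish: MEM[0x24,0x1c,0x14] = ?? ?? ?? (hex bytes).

D0: mem[0x13..0x16] <- [42 60 dd 9e]
D1: mem[0x0c..0x0f] <- [45 9a 20 cd]
D2: mem[0x21..0x27] <- [53 52 45 9a 20 cd a5]
query mem[0x24]=0x9a, mem[0x1c]=0x74, mem[0x14]=0x60

MEM[0x24,0x1c,0x14] = 9a 74 60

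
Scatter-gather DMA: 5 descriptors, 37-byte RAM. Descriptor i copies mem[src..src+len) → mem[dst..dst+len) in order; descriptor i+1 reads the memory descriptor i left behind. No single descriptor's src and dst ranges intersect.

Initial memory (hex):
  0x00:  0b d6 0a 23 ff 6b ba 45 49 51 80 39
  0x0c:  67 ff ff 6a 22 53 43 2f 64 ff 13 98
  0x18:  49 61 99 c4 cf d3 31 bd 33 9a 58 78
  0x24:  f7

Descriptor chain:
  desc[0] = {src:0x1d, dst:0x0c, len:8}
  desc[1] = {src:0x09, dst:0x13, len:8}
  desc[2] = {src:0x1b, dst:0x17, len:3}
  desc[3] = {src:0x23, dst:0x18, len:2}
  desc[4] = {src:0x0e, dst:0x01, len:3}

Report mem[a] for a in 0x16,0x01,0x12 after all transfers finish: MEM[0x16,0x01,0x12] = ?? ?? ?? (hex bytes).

D0: mem[0x0c..0x13] <- [d3 31 bd 33 9a 58 78 f7]
D1: mem[0x13..0x1a] <- [51 80 39 d3 31 bd 33 9a]
D2: mem[0x17..0x19] <- [c4 cf d3]
D3: mem[0x18..0x19] <- [78 f7]
D4: mem[0x01..0x03] <- [bd 33 9a]
query mem[0x16]=0xd3, mem[0x01]=0xbd, mem[0x12]=0x78

MEM[0x16,0x01,0x12] = d3 bd 78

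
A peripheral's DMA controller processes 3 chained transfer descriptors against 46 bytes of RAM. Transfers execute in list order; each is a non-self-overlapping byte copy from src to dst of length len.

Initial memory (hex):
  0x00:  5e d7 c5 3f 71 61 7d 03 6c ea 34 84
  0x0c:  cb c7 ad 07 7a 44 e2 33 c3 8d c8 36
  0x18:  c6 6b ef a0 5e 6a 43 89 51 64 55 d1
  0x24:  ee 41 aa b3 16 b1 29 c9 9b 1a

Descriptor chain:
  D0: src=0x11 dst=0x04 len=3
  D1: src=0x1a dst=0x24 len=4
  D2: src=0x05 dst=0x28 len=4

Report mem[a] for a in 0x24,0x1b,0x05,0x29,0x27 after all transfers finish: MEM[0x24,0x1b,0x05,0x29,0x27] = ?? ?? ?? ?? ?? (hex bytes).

  after D0: wrote 3B at 0x04 = 44e233
  after D1: wrote 4B at 0x24 = efa05e6a
  after D2: wrote 4B at 0x28 = e233036c
query mem[0x24]=0xef, mem[0x1b]=0xa0, mem[0x05]=0xe2, mem[0x29]=0x33, mem[0x27]=0x6a

MEM[0x24,0x1b,0x05,0x29,0x27] = ef a0 e2 33 6a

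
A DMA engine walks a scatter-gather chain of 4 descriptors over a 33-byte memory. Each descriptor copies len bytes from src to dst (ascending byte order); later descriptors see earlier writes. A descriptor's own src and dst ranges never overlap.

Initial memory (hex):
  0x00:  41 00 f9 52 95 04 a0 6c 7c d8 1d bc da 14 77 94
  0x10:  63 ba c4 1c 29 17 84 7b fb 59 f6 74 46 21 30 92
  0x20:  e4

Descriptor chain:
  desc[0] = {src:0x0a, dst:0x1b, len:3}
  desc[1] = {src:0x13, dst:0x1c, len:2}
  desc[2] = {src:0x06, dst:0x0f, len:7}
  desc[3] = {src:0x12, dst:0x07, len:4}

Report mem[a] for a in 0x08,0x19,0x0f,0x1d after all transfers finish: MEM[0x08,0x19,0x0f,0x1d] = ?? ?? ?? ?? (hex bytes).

MEM[0x08,0x19,0x0f,0x1d] = 1d 59 a0 29

#0 dst[0x1b+3] := {0x1d,0xbc,0xda}
#1 dst[0x1c+2] := {0x1c,0x29}
#2 dst[0x0f+7] := {0xa0,0x6c,0x7c,0xd8,0x1d,0xbc,0xda}
#3 dst[0x07+4] := {0xd8,0x1d,0xbc,0xda}
query mem[0x08]=0x1d, mem[0x19]=0x59, mem[0x0f]=0xa0, mem[0x1d]=0x29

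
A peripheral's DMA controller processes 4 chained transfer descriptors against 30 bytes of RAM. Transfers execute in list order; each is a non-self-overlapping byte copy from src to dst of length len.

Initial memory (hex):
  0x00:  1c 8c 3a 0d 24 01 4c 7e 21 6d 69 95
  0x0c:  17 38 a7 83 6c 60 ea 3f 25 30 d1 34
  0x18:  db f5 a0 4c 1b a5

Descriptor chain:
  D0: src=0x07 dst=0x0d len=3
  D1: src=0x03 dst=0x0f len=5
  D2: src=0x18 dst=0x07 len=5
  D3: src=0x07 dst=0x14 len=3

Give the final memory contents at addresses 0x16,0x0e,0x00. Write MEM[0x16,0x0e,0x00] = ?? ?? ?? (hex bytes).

D0: mem[0x0d..0x0f] <- [7e 21 6d]
D1: mem[0x0f..0x13] <- [0d 24 01 4c 7e]
D2: mem[0x07..0x0b] <- [db f5 a0 4c 1b]
D3: mem[0x14..0x16] <- [db f5 a0]
query mem[0x16]=0xa0, mem[0x0e]=0x21, mem[0x00]=0x1c

MEM[0x16,0x0e,0x00] = a0 21 1c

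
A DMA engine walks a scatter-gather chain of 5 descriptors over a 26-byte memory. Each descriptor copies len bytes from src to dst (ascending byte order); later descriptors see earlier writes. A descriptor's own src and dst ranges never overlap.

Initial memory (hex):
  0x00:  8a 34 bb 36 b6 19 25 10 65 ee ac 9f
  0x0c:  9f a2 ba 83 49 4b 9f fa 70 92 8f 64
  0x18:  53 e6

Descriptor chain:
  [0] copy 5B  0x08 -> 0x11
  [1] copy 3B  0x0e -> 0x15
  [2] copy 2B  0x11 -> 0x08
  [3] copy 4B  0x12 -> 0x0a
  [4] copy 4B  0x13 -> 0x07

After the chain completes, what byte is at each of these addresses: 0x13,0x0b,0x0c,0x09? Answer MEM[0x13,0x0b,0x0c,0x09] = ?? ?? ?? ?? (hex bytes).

MEM[0x13,0x0b,0x0c,0x09] = ac ac 9f ba

[0] 0x08->0x11 len=5 : 65 ee ac 9f 9f
[1] 0x0e->0x15 len=3 : ba 83 49
[2] 0x11->0x08 len=2 : 65 ee
[3] 0x12->0x0a len=4 : ee ac 9f ba
[4] 0x13->0x07 len=4 : ac 9f ba 83
query mem[0x13]=0xac, mem[0x0b]=0xac, mem[0x0c]=0x9f, mem[0x09]=0xba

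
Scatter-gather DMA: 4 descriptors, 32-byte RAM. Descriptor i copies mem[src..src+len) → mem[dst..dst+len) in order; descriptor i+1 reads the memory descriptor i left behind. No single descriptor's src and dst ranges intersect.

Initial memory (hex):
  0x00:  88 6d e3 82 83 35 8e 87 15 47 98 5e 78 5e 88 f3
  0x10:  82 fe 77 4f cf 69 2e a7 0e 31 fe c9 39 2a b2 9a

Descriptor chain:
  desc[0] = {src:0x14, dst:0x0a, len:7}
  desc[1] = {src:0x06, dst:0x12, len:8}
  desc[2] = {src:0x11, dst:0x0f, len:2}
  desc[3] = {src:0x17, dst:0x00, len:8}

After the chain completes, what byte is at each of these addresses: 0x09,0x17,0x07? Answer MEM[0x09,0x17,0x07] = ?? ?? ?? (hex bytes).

MEM[0x09,0x17,0x07] = 47 69 b2

[0] 0x14->0x0a len=7 : cf 69 2e a7 0e 31 fe
[1] 0x06->0x12 len=8 : 8e 87 15 47 cf 69 2e a7
[2] 0x11->0x0f len=2 : fe 8e
[3] 0x17->0x00 len=8 : 69 2e a7 fe c9 39 2a b2
query mem[0x09]=0x47, mem[0x17]=0x69, mem[0x07]=0xb2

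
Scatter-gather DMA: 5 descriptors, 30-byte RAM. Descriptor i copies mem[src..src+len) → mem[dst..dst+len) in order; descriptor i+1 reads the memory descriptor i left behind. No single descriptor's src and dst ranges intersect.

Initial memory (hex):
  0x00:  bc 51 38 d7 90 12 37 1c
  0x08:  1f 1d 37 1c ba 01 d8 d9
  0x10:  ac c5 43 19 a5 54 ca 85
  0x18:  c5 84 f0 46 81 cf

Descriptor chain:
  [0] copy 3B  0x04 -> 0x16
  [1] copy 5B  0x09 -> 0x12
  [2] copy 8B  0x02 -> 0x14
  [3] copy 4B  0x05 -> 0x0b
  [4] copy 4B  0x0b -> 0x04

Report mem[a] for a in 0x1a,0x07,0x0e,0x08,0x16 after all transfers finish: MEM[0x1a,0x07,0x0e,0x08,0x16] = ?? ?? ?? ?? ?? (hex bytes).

[0] 0x04->0x16 len=3 : 90 12 37
[1] 0x09->0x12 len=5 : 1d 37 1c ba 01
[2] 0x02->0x14 len=8 : 38 d7 90 12 37 1c 1f 1d
[3] 0x05->0x0b len=4 : 12 37 1c 1f
[4] 0x0b->0x04 len=4 : 12 37 1c 1f
query mem[0x1a]=0x1f, mem[0x07]=0x1f, mem[0x0e]=0x1f, mem[0x08]=0x1f, mem[0x16]=0x90

MEM[0x1a,0x07,0x0e,0x08,0x16] = 1f 1f 1f 1f 90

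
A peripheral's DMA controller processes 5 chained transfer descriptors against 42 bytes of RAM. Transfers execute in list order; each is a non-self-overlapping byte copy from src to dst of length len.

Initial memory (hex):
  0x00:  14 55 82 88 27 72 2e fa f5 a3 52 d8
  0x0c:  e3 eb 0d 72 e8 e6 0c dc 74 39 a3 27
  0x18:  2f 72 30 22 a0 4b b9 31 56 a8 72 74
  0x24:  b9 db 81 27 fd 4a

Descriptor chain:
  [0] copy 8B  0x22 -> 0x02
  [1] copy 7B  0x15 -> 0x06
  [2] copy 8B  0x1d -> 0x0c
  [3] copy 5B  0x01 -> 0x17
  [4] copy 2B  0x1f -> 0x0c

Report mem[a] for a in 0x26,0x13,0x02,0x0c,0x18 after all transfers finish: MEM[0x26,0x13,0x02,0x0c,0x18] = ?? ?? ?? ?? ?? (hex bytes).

D0: mem[0x02..0x09] <- [72 74 b9 db 81 27 fd 4a]
D1: mem[0x06..0x0c] <- [39 a3 27 2f 72 30 22]
D2: mem[0x0c..0x13] <- [4b b9 31 56 a8 72 74 b9]
D3: mem[0x17..0x1b] <- [55 72 74 b9 db]
D4: mem[0x0c..0x0d] <- [31 56]
query mem[0x26]=0x81, mem[0x13]=0xb9, mem[0x02]=0x72, mem[0x0c]=0x31, mem[0x18]=0x72

MEM[0x26,0x13,0x02,0x0c,0x18] = 81 b9 72 31 72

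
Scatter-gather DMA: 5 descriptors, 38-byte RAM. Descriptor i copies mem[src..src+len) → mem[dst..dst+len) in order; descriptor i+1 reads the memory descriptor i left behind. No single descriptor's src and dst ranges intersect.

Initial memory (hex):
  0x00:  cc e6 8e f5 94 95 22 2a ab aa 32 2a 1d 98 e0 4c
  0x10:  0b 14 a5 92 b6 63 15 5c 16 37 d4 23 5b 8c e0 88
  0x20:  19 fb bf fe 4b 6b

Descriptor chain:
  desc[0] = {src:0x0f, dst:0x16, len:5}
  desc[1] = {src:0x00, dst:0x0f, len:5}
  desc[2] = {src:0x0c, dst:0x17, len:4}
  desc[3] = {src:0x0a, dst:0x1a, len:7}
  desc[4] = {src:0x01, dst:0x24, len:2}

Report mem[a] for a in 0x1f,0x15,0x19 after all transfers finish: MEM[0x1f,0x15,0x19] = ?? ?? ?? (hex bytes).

D0: mem[0x16..0x1a] <- [4c 0b 14 a5 92]
D1: mem[0x0f..0x13] <- [cc e6 8e f5 94]
D2: mem[0x17..0x1a] <- [1d 98 e0 cc]
D3: mem[0x1a..0x20] <- [32 2a 1d 98 e0 cc e6]
D4: mem[0x24..0x25] <- [e6 8e]
query mem[0x1f]=0xcc, mem[0x15]=0x63, mem[0x19]=0xe0

MEM[0x1f,0x15,0x19] = cc 63 e0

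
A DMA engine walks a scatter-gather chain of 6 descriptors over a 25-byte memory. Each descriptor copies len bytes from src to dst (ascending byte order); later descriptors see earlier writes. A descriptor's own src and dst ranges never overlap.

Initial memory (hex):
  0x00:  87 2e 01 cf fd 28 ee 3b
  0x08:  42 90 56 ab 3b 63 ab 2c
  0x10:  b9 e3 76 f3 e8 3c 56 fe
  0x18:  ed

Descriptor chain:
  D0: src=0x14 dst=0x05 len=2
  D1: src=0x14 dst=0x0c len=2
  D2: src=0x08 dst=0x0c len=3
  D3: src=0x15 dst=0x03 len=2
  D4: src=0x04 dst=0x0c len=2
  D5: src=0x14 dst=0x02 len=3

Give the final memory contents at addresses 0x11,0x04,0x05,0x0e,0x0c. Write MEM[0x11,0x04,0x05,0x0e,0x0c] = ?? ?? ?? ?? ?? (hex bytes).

MEM[0x11,0x04,0x05,0x0e,0x0c] = e3 56 e8 56 56

[0] 0x14->0x05 len=2 : e8 3c
[1] 0x14->0x0c len=2 : e8 3c
[2] 0x08->0x0c len=3 : 42 90 56
[3] 0x15->0x03 len=2 : 3c 56
[4] 0x04->0x0c len=2 : 56 e8
[5] 0x14->0x02 len=3 : e8 3c 56
query mem[0x11]=0xe3, mem[0x04]=0x56, mem[0x05]=0xe8, mem[0x0e]=0x56, mem[0x0c]=0x56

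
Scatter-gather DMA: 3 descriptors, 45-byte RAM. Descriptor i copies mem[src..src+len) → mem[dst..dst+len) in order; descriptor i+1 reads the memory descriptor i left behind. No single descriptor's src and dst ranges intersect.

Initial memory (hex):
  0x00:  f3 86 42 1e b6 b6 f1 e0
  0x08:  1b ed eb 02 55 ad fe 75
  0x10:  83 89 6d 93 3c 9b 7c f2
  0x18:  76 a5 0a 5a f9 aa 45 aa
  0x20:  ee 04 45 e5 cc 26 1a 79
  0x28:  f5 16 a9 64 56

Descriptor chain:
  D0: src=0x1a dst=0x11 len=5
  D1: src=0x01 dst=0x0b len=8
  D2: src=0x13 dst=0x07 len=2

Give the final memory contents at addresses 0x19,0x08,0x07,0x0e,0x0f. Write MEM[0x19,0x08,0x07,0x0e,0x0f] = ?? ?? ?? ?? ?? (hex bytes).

MEM[0x19,0x08,0x07,0x0e,0x0f] = a5 aa f9 b6 b6

[0] 0x1a->0x11 len=5 : 0a 5a f9 aa 45
[1] 0x01->0x0b len=8 : 86 42 1e b6 b6 f1 e0 1b
[2] 0x13->0x07 len=2 : f9 aa
query mem[0x19]=0xa5, mem[0x08]=0xaa, mem[0x07]=0xf9, mem[0x0e]=0xb6, mem[0x0f]=0xb6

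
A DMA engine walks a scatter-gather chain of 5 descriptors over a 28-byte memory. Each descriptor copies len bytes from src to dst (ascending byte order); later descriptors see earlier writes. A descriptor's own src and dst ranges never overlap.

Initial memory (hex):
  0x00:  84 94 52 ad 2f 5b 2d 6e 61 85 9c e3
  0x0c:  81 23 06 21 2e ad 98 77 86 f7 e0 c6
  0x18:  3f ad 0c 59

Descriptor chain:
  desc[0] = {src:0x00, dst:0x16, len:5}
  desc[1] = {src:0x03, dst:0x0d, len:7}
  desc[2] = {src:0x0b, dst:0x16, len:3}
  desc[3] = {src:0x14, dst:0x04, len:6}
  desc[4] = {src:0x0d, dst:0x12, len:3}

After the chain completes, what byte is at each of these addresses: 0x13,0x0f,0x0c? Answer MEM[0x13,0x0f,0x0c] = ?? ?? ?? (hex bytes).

#0 dst[0x16+5] := {0x84,0x94,0x52,0xad,0x2f}
#1 dst[0x0d+7] := {0xad,0x2f,0x5b,0x2d,0x6e,0x61,0x85}
#2 dst[0x16+3] := {0xe3,0x81,0xad}
#3 dst[0x04+6] := {0x86,0xf7,0xe3,0x81,0xad,0xad}
#4 dst[0x12+3] := {0xad,0x2f,0x5b}
query mem[0x13]=0x2f, mem[0x0f]=0x5b, mem[0x0c]=0x81

MEM[0x13,0x0f,0x0c] = 2f 5b 81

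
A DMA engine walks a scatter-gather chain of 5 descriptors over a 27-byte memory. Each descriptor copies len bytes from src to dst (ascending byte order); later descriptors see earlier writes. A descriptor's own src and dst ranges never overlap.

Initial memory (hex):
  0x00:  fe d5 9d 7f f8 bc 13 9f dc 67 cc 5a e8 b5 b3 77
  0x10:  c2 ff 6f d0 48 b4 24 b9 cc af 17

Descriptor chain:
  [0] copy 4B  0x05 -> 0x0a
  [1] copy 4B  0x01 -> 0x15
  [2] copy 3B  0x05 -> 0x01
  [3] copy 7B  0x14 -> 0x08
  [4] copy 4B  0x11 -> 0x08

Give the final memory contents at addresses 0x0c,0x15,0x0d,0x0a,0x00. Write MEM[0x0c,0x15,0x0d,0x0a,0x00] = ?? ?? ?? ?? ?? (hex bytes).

[0] 0x05->0x0a len=4 : bc 13 9f dc
[1] 0x01->0x15 len=4 : d5 9d 7f f8
[2] 0x05->0x01 len=3 : bc 13 9f
[3] 0x14->0x08 len=7 : 48 d5 9d 7f f8 af 17
[4] 0x11->0x08 len=4 : ff 6f d0 48
query mem[0x0c]=0xf8, mem[0x15]=0xd5, mem[0x0d]=0xaf, mem[0x0a]=0xd0, mem[0x00]=0xfe

MEM[0x0c,0x15,0x0d,0x0a,0x00] = f8 d5 af d0 fe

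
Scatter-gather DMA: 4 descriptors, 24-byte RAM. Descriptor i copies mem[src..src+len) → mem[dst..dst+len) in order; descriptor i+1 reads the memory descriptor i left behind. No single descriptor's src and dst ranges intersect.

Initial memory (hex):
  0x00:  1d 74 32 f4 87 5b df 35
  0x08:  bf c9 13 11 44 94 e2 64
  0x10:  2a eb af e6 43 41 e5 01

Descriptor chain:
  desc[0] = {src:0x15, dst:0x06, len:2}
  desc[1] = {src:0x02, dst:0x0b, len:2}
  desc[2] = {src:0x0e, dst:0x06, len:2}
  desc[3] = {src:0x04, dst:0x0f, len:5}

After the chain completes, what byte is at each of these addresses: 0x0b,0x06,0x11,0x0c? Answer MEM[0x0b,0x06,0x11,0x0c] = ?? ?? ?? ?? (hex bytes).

MEM[0x0b,0x06,0x11,0x0c] = 32 e2 e2 f4

D0: mem[0x06..0x07] <- [41 e5]
D1: mem[0x0b..0x0c] <- [32 f4]
D2: mem[0x06..0x07] <- [e2 64]
D3: mem[0x0f..0x13] <- [87 5b e2 64 bf]
query mem[0x0b]=0x32, mem[0x06]=0xe2, mem[0x11]=0xe2, mem[0x0c]=0xf4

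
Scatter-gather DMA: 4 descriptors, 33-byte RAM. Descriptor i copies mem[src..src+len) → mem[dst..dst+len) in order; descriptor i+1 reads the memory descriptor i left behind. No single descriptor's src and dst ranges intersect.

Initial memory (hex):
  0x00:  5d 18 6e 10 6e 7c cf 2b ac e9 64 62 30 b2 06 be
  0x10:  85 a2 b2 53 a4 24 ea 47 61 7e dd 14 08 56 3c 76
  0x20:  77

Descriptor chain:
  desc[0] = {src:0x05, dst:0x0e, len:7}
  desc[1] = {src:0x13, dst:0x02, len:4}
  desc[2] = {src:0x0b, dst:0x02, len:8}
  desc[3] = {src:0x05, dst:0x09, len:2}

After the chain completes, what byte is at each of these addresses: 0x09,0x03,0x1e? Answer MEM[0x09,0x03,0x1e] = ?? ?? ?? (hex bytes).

MEM[0x09,0x03,0x1e] = 7c 30 3c

[0] 0x05->0x0e len=7 : 7c cf 2b ac e9 64 62
[1] 0x13->0x02 len=4 : 64 62 24 ea
[2] 0x0b->0x02 len=8 : 62 30 b2 7c cf 2b ac e9
[3] 0x05->0x09 len=2 : 7c cf
query mem[0x09]=0x7c, mem[0x03]=0x30, mem[0x1e]=0x3c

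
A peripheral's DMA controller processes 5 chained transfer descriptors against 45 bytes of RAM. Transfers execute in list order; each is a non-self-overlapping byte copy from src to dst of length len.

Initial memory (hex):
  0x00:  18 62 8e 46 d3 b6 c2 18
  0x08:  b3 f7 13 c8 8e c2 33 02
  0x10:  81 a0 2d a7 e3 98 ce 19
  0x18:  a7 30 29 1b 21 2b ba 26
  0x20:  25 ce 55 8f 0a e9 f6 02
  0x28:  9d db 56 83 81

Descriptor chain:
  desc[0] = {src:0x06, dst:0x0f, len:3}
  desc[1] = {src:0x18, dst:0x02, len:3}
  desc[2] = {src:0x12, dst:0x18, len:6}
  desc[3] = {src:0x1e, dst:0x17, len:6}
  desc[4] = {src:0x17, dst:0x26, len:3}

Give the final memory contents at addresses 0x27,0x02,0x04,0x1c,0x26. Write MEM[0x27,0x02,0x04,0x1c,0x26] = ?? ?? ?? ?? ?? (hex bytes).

[0] 0x06->0x0f len=3 : c2 18 b3
[1] 0x18->0x02 len=3 : a7 30 29
[2] 0x12->0x18 len=6 : 2d a7 e3 98 ce 19
[3] 0x1e->0x17 len=6 : ba 26 25 ce 55 8f
[4] 0x17->0x26 len=3 : ba 26 25
query mem[0x27]=0x26, mem[0x02]=0xa7, mem[0x04]=0x29, mem[0x1c]=0x8f, mem[0x26]=0xba

MEM[0x27,0x02,0x04,0x1c,0x26] = 26 a7 29 8f ba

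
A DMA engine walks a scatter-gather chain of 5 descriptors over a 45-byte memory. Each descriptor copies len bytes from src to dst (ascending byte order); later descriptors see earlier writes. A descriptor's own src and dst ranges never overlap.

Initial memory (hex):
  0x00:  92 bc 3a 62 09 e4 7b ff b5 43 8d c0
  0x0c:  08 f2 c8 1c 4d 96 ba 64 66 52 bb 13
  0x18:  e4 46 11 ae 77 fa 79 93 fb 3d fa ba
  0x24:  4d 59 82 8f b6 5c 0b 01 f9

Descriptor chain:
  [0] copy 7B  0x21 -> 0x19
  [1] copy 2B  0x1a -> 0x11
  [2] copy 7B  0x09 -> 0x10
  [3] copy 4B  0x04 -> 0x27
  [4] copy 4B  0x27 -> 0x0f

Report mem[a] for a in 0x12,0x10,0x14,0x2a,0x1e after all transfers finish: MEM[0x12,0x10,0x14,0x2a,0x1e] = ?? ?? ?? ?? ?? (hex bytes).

D0: mem[0x19..0x1f] <- [3d fa ba 4d 59 82 8f]
D1: mem[0x11..0x12] <- [fa ba]
D2: mem[0x10..0x16] <- [43 8d c0 08 f2 c8 1c]
D3: mem[0x27..0x2a] <- [09 e4 7b ff]
D4: mem[0x0f..0x12] <- [09 e4 7b ff]
query mem[0x12]=0xff, mem[0x10]=0xe4, mem[0x14]=0xf2, mem[0x2a]=0xff, mem[0x1e]=0x82

MEM[0x12,0x10,0x14,0x2a,0x1e] = ff e4 f2 ff 82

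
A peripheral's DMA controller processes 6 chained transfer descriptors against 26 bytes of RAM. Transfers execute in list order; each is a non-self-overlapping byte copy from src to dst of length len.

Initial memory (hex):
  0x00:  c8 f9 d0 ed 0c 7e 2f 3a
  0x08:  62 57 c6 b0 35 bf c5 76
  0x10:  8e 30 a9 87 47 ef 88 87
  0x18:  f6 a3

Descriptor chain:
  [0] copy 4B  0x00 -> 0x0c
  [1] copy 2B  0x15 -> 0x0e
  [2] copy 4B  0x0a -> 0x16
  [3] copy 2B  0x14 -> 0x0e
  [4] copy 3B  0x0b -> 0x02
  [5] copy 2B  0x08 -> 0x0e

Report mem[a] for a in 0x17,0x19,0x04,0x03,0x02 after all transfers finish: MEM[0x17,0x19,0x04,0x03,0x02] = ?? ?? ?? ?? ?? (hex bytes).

MEM[0x17,0x19,0x04,0x03,0x02] = b0 f9 f9 c8 b0

[0] 0x00->0x0c len=4 : c8 f9 d0 ed
[1] 0x15->0x0e len=2 : ef 88
[2] 0x0a->0x16 len=4 : c6 b0 c8 f9
[3] 0x14->0x0e len=2 : 47 ef
[4] 0x0b->0x02 len=3 : b0 c8 f9
[5] 0x08->0x0e len=2 : 62 57
query mem[0x17]=0xb0, mem[0x19]=0xf9, mem[0x04]=0xf9, mem[0x03]=0xc8, mem[0x02]=0xb0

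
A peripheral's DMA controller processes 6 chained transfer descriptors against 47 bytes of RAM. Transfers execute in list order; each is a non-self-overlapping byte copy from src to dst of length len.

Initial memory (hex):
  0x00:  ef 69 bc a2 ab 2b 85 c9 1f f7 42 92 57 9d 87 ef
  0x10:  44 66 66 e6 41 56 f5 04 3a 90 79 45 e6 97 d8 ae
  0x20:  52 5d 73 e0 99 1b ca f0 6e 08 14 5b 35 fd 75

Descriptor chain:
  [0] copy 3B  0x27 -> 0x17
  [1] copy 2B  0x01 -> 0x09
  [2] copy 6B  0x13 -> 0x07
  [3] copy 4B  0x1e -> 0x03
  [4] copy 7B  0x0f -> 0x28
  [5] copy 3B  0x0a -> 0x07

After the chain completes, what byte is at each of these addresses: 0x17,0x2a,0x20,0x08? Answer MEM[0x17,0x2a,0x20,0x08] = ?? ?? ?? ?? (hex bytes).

MEM[0x17,0x2a,0x20,0x08] = f0 66 52 f0

  after D0: wrote 3B at 0x17 = f06e08
  after D1: wrote 2B at 0x09 = 69bc
  after D2: wrote 6B at 0x07 = e64156f5f06e
  after D3: wrote 4B at 0x03 = d8ae525d
  after D4: wrote 7B at 0x28 = ef446666e64156
  after D5: wrote 3B at 0x07 = f5f06e
query mem[0x17]=0xf0, mem[0x2a]=0x66, mem[0x20]=0x52, mem[0x08]=0xf0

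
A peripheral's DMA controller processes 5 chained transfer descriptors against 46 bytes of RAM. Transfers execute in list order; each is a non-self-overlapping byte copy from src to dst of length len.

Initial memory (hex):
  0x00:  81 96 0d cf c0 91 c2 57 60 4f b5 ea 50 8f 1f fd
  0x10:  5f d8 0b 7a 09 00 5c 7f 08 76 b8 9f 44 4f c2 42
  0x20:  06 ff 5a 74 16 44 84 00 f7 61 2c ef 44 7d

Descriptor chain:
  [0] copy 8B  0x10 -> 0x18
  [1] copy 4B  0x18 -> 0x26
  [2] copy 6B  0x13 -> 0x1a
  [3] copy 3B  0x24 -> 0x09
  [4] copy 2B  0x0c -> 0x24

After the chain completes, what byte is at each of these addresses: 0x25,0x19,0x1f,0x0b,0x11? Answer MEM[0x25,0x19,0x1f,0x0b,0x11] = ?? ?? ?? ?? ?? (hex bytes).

MEM[0x25,0x19,0x1f,0x0b,0x11] = 8f d8 5f 5f d8

#0 dst[0x18+8] := {0x5f,0xd8,0x0b,0x7a,0x09,0x00,0x5c,0x7f}
#1 dst[0x26+4] := {0x5f,0xd8,0x0b,0x7a}
#2 dst[0x1a+6] := {0x7a,0x09,0x00,0x5c,0x7f,0x5f}
#3 dst[0x09+3] := {0x16,0x44,0x5f}
#4 dst[0x24+2] := {0x50,0x8f}
query mem[0x25]=0x8f, mem[0x19]=0xd8, mem[0x1f]=0x5f, mem[0x0b]=0x5f, mem[0x11]=0xd8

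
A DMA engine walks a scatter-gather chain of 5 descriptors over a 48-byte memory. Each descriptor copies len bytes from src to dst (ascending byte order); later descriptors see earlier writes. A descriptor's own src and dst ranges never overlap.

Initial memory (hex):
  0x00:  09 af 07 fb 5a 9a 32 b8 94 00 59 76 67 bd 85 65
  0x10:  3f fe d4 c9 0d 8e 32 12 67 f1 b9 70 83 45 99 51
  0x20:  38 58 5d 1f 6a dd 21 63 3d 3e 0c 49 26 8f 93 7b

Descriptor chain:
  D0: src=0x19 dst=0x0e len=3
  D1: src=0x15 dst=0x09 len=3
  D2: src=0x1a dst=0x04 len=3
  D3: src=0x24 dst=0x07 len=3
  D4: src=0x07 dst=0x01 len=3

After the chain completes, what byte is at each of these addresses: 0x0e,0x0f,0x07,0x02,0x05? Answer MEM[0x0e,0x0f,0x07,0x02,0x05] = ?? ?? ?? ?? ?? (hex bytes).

  after D0: wrote 3B at 0x0e = f1b970
  after D1: wrote 3B at 0x09 = 8e3212
  after D2: wrote 3B at 0x04 = b97083
  after D3: wrote 3B at 0x07 = 6add21
  after D4: wrote 3B at 0x01 = 6add21
query mem[0x0e]=0xf1, mem[0x0f]=0xb9, mem[0x07]=0x6a, mem[0x02]=0xdd, mem[0x05]=0x70

MEM[0x0e,0x0f,0x07,0x02,0x05] = f1 b9 6a dd 70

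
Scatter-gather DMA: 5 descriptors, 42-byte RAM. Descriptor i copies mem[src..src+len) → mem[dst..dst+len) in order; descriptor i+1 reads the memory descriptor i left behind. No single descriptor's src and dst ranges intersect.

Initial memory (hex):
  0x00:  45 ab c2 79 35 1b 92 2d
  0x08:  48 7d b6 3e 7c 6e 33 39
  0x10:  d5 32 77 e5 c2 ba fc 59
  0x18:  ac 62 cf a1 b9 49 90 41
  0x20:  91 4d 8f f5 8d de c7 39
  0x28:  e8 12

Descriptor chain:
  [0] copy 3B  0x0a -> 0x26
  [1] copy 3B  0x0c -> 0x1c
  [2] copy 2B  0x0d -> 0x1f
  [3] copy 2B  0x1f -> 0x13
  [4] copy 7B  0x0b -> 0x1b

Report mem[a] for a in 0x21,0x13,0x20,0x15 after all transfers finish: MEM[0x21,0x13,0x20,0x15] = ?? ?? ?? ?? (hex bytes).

MEM[0x21,0x13,0x20,0x15] = 32 6e d5 ba

D0: mem[0x26..0x28] <- [b6 3e 7c]
D1: mem[0x1c..0x1e] <- [7c 6e 33]
D2: mem[0x1f..0x20] <- [6e 33]
D3: mem[0x13..0x14] <- [6e 33]
D4: mem[0x1b..0x21] <- [3e 7c 6e 33 39 d5 32]
query mem[0x21]=0x32, mem[0x13]=0x6e, mem[0x20]=0xd5, mem[0x15]=0xba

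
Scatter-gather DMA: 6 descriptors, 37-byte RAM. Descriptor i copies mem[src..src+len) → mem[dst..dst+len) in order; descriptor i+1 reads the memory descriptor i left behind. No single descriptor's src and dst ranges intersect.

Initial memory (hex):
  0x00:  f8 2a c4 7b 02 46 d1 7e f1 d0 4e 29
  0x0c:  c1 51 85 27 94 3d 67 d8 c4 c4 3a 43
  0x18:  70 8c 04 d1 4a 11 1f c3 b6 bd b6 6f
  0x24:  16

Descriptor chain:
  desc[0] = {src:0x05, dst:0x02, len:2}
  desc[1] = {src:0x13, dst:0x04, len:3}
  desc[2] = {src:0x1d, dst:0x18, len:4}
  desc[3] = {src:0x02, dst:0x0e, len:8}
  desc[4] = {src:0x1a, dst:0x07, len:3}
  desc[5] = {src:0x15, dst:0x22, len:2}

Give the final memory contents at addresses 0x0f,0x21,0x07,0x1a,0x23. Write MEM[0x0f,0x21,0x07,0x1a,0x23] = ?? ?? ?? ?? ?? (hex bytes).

MEM[0x0f,0x21,0x07,0x1a,0x23] = d1 bd c3 c3 3a

  after D0: wrote 2B at 0x02 = 46d1
  after D1: wrote 3B at 0x04 = d8c4c4
  after D2: wrote 4B at 0x18 = 111fc3b6
  after D3: wrote 8B at 0x0e = 46d1d8c4c47ef1d0
  after D4: wrote 3B at 0x07 = c3b64a
  after D5: wrote 2B at 0x22 = d03a
query mem[0x0f]=0xd1, mem[0x21]=0xbd, mem[0x07]=0xc3, mem[0x1a]=0xc3, mem[0x23]=0x3a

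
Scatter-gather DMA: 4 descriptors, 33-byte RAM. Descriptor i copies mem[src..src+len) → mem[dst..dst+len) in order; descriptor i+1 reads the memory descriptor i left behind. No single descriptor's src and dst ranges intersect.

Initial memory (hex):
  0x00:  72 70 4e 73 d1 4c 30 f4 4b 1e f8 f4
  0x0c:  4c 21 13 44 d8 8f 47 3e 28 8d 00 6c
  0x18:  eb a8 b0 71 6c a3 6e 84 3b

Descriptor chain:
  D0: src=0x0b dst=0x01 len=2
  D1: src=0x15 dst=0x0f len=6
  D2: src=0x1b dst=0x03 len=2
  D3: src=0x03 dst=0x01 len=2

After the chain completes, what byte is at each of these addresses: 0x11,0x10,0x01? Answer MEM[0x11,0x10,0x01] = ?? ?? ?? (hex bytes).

[0] 0x0b->0x01 len=2 : f4 4c
[1] 0x15->0x0f len=6 : 8d 00 6c eb a8 b0
[2] 0x1b->0x03 len=2 : 71 6c
[3] 0x03->0x01 len=2 : 71 6c
query mem[0x11]=0x6c, mem[0x10]=0x00, mem[0x01]=0x71

MEM[0x11,0x10,0x01] = 6c 00 71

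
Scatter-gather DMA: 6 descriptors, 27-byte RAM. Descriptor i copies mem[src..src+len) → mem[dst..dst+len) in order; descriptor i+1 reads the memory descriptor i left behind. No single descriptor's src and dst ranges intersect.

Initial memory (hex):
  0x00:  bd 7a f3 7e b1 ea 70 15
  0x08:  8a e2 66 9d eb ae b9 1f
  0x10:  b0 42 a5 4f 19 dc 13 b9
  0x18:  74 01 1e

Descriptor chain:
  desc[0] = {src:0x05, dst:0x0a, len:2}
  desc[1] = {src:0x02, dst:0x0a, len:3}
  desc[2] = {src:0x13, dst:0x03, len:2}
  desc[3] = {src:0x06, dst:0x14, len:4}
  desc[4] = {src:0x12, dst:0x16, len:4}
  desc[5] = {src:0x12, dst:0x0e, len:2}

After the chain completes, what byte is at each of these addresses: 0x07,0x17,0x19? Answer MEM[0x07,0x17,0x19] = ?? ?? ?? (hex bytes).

MEM[0x07,0x17,0x19] = 15 4f 15

D0: mem[0x0a..0x0b] <- [ea 70]
D1: mem[0x0a..0x0c] <- [f3 7e b1]
D2: mem[0x03..0x04] <- [4f 19]
D3: mem[0x14..0x17] <- [70 15 8a e2]
D4: mem[0x16..0x19] <- [a5 4f 70 15]
D5: mem[0x0e..0x0f] <- [a5 4f]
query mem[0x07]=0x15, mem[0x17]=0x4f, mem[0x19]=0x15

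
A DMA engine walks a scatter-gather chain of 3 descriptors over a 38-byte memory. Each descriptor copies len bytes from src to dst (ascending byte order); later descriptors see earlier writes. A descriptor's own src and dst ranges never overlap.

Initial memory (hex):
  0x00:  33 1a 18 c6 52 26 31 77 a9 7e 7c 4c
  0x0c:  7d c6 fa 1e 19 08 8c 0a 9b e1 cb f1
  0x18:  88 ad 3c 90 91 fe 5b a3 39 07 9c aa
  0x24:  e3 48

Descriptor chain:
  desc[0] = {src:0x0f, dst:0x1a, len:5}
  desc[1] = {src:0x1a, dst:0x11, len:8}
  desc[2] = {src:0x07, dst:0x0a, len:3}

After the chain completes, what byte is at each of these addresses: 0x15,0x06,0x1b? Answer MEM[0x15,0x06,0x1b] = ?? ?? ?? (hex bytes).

#0 dst[0x1a+5] := {0x1e,0x19,0x08,0x8c,0x0a}
#1 dst[0x11+8] := {0x1e,0x19,0x08,0x8c,0x0a,0xa3,0x39,0x07}
#2 dst[0x0a+3] := {0x77,0xa9,0x7e}
query mem[0x15]=0x0a, mem[0x06]=0x31, mem[0x1b]=0x19

MEM[0x15,0x06,0x1b] = 0a 31 19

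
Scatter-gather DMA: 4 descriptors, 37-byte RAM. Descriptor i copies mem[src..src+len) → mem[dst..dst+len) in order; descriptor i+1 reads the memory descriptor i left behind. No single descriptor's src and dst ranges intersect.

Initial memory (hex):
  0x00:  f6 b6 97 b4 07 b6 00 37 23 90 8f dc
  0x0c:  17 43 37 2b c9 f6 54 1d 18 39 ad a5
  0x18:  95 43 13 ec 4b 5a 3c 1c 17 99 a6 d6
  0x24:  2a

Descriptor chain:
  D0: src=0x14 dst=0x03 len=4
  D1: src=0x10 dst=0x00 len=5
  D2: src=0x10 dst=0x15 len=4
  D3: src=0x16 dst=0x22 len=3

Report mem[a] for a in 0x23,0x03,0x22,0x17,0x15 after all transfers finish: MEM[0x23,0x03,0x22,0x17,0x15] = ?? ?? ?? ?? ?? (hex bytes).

[0] 0x14->0x03 len=4 : 18 39 ad a5
[1] 0x10->0x00 len=5 : c9 f6 54 1d 18
[2] 0x10->0x15 len=4 : c9 f6 54 1d
[3] 0x16->0x22 len=3 : f6 54 1d
query mem[0x23]=0x54, mem[0x03]=0x1d, mem[0x22]=0xf6, mem[0x17]=0x54, mem[0x15]=0xc9

MEM[0x23,0x03,0x22,0x17,0x15] = 54 1d f6 54 c9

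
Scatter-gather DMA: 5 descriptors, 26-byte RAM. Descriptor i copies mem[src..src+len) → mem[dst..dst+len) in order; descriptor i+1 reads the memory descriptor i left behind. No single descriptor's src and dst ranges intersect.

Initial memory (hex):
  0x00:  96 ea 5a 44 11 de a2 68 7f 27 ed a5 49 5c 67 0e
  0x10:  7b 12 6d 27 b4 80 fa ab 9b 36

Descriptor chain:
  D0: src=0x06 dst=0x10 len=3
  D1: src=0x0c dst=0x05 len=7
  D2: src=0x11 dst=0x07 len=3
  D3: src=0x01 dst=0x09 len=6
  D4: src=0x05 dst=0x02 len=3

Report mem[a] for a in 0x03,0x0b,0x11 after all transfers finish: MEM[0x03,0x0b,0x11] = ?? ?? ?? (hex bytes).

MEM[0x03,0x0b,0x11] = 5c 44 68

D0: mem[0x10..0x12] <- [a2 68 7f]
D1: mem[0x05..0x0b] <- [49 5c 67 0e a2 68 7f]
D2: mem[0x07..0x09] <- [68 7f 27]
D3: mem[0x09..0x0e] <- [ea 5a 44 11 49 5c]
D4: mem[0x02..0x04] <- [49 5c 68]
query mem[0x03]=0x5c, mem[0x0b]=0x44, mem[0x11]=0x68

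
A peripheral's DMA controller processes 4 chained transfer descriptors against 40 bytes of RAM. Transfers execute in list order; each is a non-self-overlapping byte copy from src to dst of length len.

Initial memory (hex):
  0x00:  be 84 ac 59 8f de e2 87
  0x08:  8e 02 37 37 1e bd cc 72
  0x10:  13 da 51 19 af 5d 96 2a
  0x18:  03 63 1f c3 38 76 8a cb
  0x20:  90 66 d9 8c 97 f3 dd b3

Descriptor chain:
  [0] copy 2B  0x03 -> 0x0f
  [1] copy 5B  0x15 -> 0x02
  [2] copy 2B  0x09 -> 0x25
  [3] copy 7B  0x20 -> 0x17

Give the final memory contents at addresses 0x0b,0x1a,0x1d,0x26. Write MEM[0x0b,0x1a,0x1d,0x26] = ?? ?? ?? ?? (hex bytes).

MEM[0x0b,0x1a,0x1d,0x26] = 37 8c 37 37

[0] 0x03->0x0f len=2 : 59 8f
[1] 0x15->0x02 len=5 : 5d 96 2a 03 63
[2] 0x09->0x25 len=2 : 02 37
[3] 0x20->0x17 len=7 : 90 66 d9 8c 97 02 37
query mem[0x0b]=0x37, mem[0x1a]=0x8c, mem[0x1d]=0x37, mem[0x26]=0x37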